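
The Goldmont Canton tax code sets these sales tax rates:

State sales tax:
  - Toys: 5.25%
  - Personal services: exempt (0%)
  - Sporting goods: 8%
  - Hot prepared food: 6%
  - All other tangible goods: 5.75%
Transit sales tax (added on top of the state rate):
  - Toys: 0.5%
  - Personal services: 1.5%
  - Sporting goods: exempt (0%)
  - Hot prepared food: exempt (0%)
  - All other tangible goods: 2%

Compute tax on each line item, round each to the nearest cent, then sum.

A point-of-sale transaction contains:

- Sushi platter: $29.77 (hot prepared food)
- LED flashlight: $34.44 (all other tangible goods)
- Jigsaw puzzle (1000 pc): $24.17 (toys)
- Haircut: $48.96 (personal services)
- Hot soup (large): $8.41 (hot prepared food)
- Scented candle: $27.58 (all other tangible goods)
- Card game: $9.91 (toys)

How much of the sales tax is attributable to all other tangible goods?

LED flashlight $34.44: all other tangible goods → 5.75% + 2% transit = 7.75% → $2.67
Scented candle $27.58: all other tangible goods → 5.75% + 2% transit = 7.75% → $2.14
Tax on all other tangible goods = $2.67 + $2.14 = $4.81

$4.81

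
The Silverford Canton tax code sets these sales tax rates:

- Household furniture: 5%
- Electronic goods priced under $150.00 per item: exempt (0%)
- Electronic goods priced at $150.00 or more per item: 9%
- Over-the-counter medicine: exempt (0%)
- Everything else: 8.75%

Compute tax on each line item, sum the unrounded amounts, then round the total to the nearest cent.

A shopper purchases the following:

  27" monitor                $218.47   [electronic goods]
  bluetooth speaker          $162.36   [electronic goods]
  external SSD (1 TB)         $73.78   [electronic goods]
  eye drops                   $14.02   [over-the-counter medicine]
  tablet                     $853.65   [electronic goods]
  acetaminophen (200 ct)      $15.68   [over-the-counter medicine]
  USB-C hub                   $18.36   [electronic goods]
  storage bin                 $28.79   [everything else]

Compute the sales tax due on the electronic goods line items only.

27" monitor $218.47: electronic goods, $150.00 or more → 9% → $19.6623
Bluetooth speaker $162.36: electronic goods, $150.00 or more → 9% → $14.6124
External SSD (1 TB) $73.78: electronic goods, under $150.00 → 0% → $0.00
Tablet $853.65: electronic goods, $150.00 or more → 9% → $76.8285
USB-C hub $18.36: electronic goods, under $150.00 → 0% → $0.00
Tax on electronic goods: unrounded sum = $111.1032 → $111.10

$111.10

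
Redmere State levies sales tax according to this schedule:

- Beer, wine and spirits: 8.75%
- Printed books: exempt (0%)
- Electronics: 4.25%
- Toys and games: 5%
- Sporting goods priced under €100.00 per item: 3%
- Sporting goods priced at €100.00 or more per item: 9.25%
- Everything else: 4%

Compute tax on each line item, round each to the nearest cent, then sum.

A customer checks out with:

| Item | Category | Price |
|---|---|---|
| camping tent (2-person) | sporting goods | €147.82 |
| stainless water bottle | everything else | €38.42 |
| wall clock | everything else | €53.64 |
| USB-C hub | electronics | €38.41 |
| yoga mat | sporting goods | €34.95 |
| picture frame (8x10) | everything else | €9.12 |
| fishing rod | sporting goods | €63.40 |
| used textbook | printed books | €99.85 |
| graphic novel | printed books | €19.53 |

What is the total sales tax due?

Camping tent (2-person) €147.82: sporting goods, €100.00 or more → 9.25% → €13.67
Stainless water bottle €38.42: everything else → 4% → €1.54
Wall clock €53.64: everything else → 4% → €2.15
USB-C hub €38.41: electronics → 4.25% → €1.63
Yoga mat €34.95: sporting goods, under €100.00 → 3% → €1.05
Picture frame (8x10) €9.12: everything else → 4% → €0.36
Fishing rod €63.40: sporting goods, under €100.00 → 3% → €1.90
Used textbook €99.85: printed books → 0% → €0.00
Graphic novel €19.53: printed books → 0% → €0.00
Total tax = €13.67 + €1.54 + €2.15 + €1.63 + €1.05 + €0.36 + €1.90 = €22.30

€22.30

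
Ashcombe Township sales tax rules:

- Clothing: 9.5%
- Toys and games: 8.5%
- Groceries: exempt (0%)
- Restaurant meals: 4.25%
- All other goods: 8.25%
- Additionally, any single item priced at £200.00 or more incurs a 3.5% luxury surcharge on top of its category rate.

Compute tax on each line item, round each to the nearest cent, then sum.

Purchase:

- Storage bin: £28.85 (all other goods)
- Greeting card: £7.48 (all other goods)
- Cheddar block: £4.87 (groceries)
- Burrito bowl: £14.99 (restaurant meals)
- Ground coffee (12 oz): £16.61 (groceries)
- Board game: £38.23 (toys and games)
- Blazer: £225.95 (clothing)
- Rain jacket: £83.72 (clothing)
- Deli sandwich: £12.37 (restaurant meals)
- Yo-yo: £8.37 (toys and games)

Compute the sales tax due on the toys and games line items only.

Board game £38.23: toys and games → 8.5% → £3.25
Yo-yo £8.37: toys and games → 8.5% → £0.71
Tax on toys and games = £3.25 + £0.71 = £3.96

£3.96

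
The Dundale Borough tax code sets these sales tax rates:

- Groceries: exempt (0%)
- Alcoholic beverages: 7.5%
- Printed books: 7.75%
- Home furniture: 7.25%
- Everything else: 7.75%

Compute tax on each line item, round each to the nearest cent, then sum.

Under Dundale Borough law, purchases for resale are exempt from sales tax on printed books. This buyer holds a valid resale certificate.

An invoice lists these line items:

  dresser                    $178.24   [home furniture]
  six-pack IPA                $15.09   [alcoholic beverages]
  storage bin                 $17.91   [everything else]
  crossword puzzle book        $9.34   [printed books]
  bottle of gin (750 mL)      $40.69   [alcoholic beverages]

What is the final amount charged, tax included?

Dresser $178.24: home furniture → 7.25% → $12.92
Six-pack IPA $15.09: alcoholic beverages → 7.5% → $1.13
Storage bin $17.91: everything else → 7.75% → $1.39
Crossword puzzle book $9.34: printed books, buyer-exempt → 0% → $0.00
Bottle of gin (750 mL) $40.69: alcoholic beverages → 7.5% → $3.05
Subtotal = $261.27; tax = $18.49; total due = $279.76

$279.76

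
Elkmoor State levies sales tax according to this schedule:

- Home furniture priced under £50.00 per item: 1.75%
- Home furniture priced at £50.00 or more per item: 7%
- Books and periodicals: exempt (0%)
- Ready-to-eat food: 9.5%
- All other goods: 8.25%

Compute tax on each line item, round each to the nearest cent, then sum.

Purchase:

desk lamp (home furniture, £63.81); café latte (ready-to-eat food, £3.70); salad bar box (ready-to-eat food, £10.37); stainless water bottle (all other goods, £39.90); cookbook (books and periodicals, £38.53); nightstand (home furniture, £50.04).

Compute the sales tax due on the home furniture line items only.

Desk lamp £63.81: home furniture, £50.00 or more → 7% → £4.47
Nightstand £50.04: home furniture, £50.00 or more → 7% → £3.50
Tax on home furniture = £4.47 + £3.50 = £7.97

£7.97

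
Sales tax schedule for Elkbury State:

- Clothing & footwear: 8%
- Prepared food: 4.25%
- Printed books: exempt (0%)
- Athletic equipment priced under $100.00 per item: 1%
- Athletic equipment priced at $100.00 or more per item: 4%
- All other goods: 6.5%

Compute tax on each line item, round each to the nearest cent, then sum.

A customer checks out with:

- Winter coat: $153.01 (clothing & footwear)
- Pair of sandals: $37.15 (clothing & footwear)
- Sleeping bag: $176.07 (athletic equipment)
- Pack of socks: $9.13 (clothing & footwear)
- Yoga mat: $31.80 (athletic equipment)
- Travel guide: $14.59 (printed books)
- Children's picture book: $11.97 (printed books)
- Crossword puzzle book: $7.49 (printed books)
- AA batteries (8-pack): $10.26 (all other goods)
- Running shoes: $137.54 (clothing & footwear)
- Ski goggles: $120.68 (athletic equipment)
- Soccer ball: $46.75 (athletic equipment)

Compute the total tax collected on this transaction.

Winter coat $153.01: clothing & footwear → 8% → $12.24
Pair of sandals $37.15: clothing & footwear → 8% → $2.97
Sleeping bag $176.07: athletic equipment, $100.00 or more → 4% → $7.04
Pack of socks $9.13: clothing & footwear → 8% → $0.73
Yoga mat $31.80: athletic equipment, under $100.00 → 1% → $0.32
Travel guide $14.59: printed books → 0% → $0.00
Children's picture book $11.97: printed books → 0% → $0.00
Crossword puzzle book $7.49: printed books → 0% → $0.00
AA batteries (8-pack) $10.26: all other goods → 6.5% → $0.67
Running shoes $137.54: clothing & footwear → 8% → $11.00
Ski goggles $120.68: athletic equipment, $100.00 or more → 4% → $4.83
Soccer ball $46.75: athletic equipment, under $100.00 → 1% → $0.47
Total tax = $12.24 + $2.97 + $7.04 + $0.73 + $0.32 + $0.67 + $11.00 + $4.83 + $0.47 = $40.27

$40.27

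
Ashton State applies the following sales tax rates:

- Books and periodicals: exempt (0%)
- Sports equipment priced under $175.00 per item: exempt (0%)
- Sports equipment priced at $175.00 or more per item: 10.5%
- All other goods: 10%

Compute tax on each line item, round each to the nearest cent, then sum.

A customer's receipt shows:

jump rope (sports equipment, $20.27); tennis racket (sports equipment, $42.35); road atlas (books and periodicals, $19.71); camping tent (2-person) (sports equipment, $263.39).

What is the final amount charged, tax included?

Jump rope $20.27: sports equipment, under $175.00 → 0% → $0.00
Tennis racket $42.35: sports equipment, under $175.00 → 0% → $0.00
Road atlas $19.71: books and periodicals → 0% → $0.00
Camping tent (2-person) $263.39: sports equipment, $175.00 or more → 10.5% → $27.66
Subtotal = $345.72; tax = $27.66; total due = $373.38

$373.38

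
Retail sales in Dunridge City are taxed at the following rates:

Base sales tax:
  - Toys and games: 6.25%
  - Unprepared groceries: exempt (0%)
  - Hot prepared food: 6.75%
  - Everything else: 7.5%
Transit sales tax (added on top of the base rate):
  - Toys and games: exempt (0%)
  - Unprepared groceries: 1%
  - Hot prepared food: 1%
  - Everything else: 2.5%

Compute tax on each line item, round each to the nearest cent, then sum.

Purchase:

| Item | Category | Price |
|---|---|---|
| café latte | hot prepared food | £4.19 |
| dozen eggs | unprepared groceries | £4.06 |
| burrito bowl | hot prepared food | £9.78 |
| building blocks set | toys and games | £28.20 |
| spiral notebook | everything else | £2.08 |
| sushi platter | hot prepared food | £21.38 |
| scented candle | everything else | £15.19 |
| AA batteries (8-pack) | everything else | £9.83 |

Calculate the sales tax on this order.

£7.25

Café latte £4.19: hot prepared food → 6.75% + 1% transit = 7.75% → £0.32
Dozen eggs £4.06: unprepared groceries → 0% + 1% transit = 1% → £0.04
Burrito bowl £9.78: hot prepared food → 6.75% + 1% transit = 7.75% → £0.76
Building blocks set £28.20: toys and games → 6.25% + 0% transit = 6.25% → £1.76
Spiral notebook £2.08: everything else → 7.5% + 2.5% transit = 10% → £0.21
Sushi platter £21.38: hot prepared food → 6.75% + 1% transit = 7.75% → £1.66
Scented candle £15.19: everything else → 7.5% + 2.5% transit = 10% → £1.52
AA batteries (8-pack) £9.83: everything else → 7.5% + 2.5% transit = 10% → £0.98
Total tax = £0.32 + £0.04 + £0.76 + £1.76 + £0.21 + £1.66 + £1.52 + £0.98 = £7.25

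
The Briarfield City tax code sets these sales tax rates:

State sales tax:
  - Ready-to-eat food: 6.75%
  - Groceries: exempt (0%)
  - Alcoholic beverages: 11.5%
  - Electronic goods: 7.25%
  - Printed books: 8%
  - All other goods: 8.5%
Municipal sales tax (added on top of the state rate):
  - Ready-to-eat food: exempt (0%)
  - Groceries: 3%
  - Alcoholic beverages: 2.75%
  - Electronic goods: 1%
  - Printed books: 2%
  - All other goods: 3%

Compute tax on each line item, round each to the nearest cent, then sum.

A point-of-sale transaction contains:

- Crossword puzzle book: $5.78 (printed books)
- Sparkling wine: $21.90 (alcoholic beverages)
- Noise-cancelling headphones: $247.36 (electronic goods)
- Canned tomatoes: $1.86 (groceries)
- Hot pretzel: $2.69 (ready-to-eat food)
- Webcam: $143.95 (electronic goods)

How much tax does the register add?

Crossword puzzle book $5.78: printed books → 8% + 2% municipal = 10% → $0.58
Sparkling wine $21.90: alcoholic beverages → 11.5% + 2.75% municipal = 14.25% → $3.12
Noise-cancelling headphones $247.36: electronic goods → 7.25% + 1% municipal = 8.25% → $20.41
Canned tomatoes $1.86: groceries → 0% + 3% municipal = 3% → $0.06
Hot pretzel $2.69: ready-to-eat food → 6.75% + 0% municipal = 6.75% → $0.18
Webcam $143.95: electronic goods → 7.25% + 1% municipal = 8.25% → $11.88
Total tax = $0.58 + $3.12 + $20.41 + $0.06 + $0.18 + $11.88 = $36.23

$36.23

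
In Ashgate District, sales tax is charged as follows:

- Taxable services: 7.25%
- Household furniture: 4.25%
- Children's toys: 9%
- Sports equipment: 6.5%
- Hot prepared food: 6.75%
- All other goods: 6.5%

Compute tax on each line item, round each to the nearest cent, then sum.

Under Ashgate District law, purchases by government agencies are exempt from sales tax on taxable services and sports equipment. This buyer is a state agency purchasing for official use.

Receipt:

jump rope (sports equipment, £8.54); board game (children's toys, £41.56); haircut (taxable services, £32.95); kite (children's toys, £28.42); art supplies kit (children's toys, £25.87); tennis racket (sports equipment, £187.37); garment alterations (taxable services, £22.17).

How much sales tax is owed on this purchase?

Jump rope £8.54: sports equipment, buyer-exempt → 0% → £0.00
Board game £41.56: children's toys → 9% → £3.74
Haircut £32.95: taxable services, buyer-exempt → 0% → £0.00
Kite £28.42: children's toys → 9% → £2.56
Art supplies kit £25.87: children's toys → 9% → £2.33
Tennis racket £187.37: sports equipment, buyer-exempt → 0% → £0.00
Garment alterations £22.17: taxable services, buyer-exempt → 0% → £0.00
Total tax = £3.74 + £2.56 + £2.33 = £8.63

£8.63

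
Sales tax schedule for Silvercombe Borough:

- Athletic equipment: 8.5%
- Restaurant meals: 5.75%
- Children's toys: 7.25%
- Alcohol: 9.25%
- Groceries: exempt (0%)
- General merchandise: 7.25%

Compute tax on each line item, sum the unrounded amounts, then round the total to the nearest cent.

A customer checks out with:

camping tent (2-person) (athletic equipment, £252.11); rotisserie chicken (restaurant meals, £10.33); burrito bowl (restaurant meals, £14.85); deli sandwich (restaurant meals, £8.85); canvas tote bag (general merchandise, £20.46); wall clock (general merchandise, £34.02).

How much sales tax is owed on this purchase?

Camping tent (2-person) £252.11: athletic equipment → 8.5% → £21.42935
Rotisserie chicken £10.33: restaurant meals → 5.75% → £0.593975
Burrito bowl £14.85: restaurant meals → 5.75% → £0.853875
Deli sandwich £8.85: restaurant meals → 5.75% → £0.508875
Canvas tote bag £20.46: general merchandise → 7.25% → £1.48335
Wall clock £34.02: general merchandise → 7.25% → £2.46645
Unrounded tax sum = £27.335875 → £27.34

£27.34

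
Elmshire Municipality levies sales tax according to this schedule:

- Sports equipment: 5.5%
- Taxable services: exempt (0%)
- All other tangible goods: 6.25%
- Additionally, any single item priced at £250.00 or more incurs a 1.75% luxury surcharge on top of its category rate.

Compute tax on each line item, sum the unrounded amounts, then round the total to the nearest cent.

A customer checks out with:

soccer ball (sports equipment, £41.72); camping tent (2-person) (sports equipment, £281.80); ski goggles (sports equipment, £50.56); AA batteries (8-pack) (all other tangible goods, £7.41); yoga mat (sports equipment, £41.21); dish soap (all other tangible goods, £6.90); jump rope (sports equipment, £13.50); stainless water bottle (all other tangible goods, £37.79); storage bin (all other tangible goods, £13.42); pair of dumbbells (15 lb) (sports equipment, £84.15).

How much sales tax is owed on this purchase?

£37.24

Soccer ball £41.72: sports equipment → 5.5% → £2.2946
Camping tent (2-person) £281.80: sports equipment → 5.5% + 1.75% surcharge = 7.25% → £20.4305
Ski goggles £50.56: sports equipment → 5.5% → £2.7808
AA batteries (8-pack) £7.41: all other tangible goods → 6.25% → £0.463125
Yoga mat £41.21: sports equipment → 5.5% → £2.26655
Dish soap £6.90: all other tangible goods → 6.25% → £0.43125
Jump rope £13.50: sports equipment → 5.5% → £0.7425
Stainless water bottle £37.79: all other tangible goods → 6.25% → £2.361875
Storage bin £13.42: all other tangible goods → 6.25% → £0.83875
Pair of dumbbells (15 lb) £84.15: sports equipment → 5.5% → £4.62825
Unrounded tax sum = £37.2382 → £37.24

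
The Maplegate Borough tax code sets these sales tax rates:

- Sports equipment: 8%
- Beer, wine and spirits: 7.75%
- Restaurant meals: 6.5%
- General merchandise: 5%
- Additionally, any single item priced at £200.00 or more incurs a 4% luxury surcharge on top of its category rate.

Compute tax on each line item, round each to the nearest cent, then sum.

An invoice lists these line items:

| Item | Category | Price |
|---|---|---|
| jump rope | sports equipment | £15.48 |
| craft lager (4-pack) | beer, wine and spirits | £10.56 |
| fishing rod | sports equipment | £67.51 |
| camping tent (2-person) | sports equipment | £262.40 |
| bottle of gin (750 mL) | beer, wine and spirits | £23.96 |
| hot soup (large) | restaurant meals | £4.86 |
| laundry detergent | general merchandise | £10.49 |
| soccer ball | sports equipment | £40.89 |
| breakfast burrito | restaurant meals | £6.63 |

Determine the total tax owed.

£45.35

Jump rope £15.48: sports equipment → 8% → £1.24
Craft lager (4-pack) £10.56: beer, wine and spirits → 7.75% → £0.82
Fishing rod £67.51: sports equipment → 8% → £5.40
Camping tent (2-person) £262.40: sports equipment → 8% + 4% surcharge = 12% → £31.49
Bottle of gin (750 mL) £23.96: beer, wine and spirits → 7.75% → £1.86
Hot soup (large) £4.86: restaurant meals → 6.5% → £0.32
Laundry detergent £10.49: general merchandise → 5% → £0.52
Soccer ball £40.89: sports equipment → 8% → £3.27
Breakfast burrito £6.63: restaurant meals → 6.5% → £0.43
Total tax = £1.24 + £0.82 + £5.40 + £31.49 + £1.86 + £0.32 + £0.52 + £3.27 + £0.43 = £45.35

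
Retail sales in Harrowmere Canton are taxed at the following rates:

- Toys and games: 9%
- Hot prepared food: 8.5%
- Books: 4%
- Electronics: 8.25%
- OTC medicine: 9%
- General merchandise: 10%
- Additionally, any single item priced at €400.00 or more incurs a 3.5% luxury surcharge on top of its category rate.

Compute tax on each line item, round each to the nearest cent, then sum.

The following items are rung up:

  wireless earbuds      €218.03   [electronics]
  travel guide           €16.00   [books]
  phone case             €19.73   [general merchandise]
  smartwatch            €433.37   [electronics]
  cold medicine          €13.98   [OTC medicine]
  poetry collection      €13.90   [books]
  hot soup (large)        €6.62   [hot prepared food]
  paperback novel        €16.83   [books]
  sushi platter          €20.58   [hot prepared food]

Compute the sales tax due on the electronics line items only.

€68.91

Wireless earbuds €218.03: electronics → 8.25% → €17.99
Smartwatch €433.37: electronics → 8.25% + 3.5% surcharge = 11.75% → €50.92
Tax on electronics = €17.99 + €50.92 = €68.91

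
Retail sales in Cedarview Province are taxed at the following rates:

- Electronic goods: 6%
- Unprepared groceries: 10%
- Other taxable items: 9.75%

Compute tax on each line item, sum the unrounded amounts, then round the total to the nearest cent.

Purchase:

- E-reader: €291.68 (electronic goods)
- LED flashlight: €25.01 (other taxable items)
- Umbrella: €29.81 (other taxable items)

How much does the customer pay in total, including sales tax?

E-reader €291.68: electronic goods → 6% → €17.5008
LED flashlight €25.01: other taxable items → 9.75% → €2.438475
Umbrella €29.81: other taxable items → 9.75% → €2.906475
Subtotal = €346.50; unrounded tax = €22.84575 → €22.85; total due = €369.35

€369.35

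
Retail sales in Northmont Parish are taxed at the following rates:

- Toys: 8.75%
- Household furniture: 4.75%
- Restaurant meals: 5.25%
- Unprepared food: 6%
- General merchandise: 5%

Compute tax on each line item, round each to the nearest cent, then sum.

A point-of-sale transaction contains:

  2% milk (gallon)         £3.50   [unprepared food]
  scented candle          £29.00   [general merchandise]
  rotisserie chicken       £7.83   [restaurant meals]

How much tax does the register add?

£2.07

2% milk (gallon) £3.50: unprepared food → 6% → £0.21
Scented candle £29.00: general merchandise → 5% → £1.45
Rotisserie chicken £7.83: restaurant meals → 5.25% → £0.41
Total tax = £0.21 + £1.45 + £0.41 = £2.07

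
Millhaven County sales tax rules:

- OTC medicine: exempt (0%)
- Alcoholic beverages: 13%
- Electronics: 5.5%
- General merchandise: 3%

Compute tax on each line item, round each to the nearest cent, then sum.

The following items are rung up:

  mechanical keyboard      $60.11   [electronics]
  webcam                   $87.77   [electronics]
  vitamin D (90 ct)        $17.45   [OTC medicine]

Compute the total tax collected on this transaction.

Mechanical keyboard $60.11: electronics → 5.5% → $3.31
Webcam $87.77: electronics → 5.5% → $4.83
Vitamin D (90 ct) $17.45: OTC medicine → 0% → $0.00
Total tax = $3.31 + $4.83 = $8.14

$8.14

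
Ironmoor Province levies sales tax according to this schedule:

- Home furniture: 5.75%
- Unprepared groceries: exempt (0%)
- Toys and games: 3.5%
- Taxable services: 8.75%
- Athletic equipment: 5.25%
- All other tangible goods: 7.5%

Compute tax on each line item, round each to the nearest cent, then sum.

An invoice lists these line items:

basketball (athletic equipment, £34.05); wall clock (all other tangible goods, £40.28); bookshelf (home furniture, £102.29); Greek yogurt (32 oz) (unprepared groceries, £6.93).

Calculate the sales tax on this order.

£10.69

Basketball £34.05: athletic equipment → 5.25% → £1.79
Wall clock £40.28: all other tangible goods → 7.5% → £3.02
Bookshelf £102.29: home furniture → 5.75% → £5.88
Greek yogurt (32 oz) £6.93: unprepared groceries → 0% → £0.00
Total tax = £1.79 + £3.02 + £5.88 = £10.69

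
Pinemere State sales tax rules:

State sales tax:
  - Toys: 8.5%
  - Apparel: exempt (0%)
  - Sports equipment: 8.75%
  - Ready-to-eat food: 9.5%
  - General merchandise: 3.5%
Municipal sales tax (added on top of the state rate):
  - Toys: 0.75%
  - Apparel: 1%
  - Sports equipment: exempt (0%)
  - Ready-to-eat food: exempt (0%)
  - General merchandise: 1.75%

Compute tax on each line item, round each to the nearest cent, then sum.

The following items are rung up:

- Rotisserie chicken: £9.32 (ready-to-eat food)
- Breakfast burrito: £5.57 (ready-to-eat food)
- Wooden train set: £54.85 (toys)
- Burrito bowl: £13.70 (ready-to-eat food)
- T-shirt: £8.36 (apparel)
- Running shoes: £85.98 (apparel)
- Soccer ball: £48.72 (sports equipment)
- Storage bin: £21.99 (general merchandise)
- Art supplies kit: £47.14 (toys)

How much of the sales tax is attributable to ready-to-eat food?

Rotisserie chicken £9.32: ready-to-eat food → 9.5% + 0% municipal = 9.5% → £0.89
Breakfast burrito £5.57: ready-to-eat food → 9.5% + 0% municipal = 9.5% → £0.53
Burrito bowl £13.70: ready-to-eat food → 9.5% + 0% municipal = 9.5% → £1.30
Tax on ready-to-eat food = £0.89 + £0.53 + £1.30 = £2.72

£2.72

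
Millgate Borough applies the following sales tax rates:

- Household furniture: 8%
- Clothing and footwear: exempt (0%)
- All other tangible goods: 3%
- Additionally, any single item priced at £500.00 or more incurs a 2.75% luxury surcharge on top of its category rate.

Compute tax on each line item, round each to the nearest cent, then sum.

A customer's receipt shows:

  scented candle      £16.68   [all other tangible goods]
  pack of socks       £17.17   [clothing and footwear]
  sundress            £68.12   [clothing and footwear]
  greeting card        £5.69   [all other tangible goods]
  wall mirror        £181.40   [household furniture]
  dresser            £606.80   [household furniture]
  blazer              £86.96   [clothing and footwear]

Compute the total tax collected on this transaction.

£80.41

Scented candle £16.68: all other tangible goods → 3% → £0.50
Pack of socks £17.17: clothing and footwear → 0% → £0.00
Sundress £68.12: clothing and footwear → 0% → £0.00
Greeting card £5.69: all other tangible goods → 3% → £0.17
Wall mirror £181.40: household furniture → 8% → £14.51
Dresser £606.80: household furniture → 8% + 2.75% surcharge = 10.75% → £65.23
Blazer £86.96: clothing and footwear → 0% → £0.00
Total tax = £0.50 + £0.17 + £14.51 + £65.23 = £80.41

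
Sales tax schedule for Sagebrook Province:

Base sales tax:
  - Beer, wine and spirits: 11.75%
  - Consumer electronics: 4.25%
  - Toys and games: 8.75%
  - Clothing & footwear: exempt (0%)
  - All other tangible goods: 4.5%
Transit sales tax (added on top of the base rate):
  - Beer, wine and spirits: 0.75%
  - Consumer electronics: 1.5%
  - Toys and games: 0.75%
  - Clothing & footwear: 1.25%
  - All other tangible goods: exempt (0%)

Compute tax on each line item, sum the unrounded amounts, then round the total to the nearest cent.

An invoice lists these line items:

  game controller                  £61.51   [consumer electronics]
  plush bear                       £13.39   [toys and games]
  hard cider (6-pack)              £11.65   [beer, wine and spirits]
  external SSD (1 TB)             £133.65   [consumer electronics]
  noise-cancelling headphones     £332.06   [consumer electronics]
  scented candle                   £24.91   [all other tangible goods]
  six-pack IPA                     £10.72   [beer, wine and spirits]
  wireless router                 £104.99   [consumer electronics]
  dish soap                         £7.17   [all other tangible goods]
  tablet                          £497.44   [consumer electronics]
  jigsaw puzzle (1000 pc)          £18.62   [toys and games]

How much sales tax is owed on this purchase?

Game controller £61.51: consumer electronics → 4.25% + 1.5% transit = 5.75% → £3.536825
Plush bear £13.39: toys and games → 8.75% + 0.75% transit = 9.5% → £1.27205
Hard cider (6-pack) £11.65: beer, wine and spirits → 11.75% + 0.75% transit = 12.5% → £1.45625
External SSD (1 TB) £133.65: consumer electronics → 4.25% + 1.5% transit = 5.75% → £7.684875
Noise-cancelling headphones £332.06: consumer electronics → 4.25% + 1.5% transit = 5.75% → £19.09345
Scented candle £24.91: all other tangible goods → 4.5% + 0% transit = 4.5% → £1.12095
Six-pack IPA £10.72: beer, wine and spirits → 11.75% + 0.75% transit = 12.5% → £1.34
Wireless router £104.99: consumer electronics → 4.25% + 1.5% transit = 5.75% → £6.036925
Dish soap £7.17: all other tangible goods → 4.5% + 0% transit = 4.5% → £0.32265
Tablet £497.44: consumer electronics → 4.25% + 1.5% transit = 5.75% → £28.6028
Jigsaw puzzle (1000 pc) £18.62: toys and games → 8.75% + 0.75% transit = 9.5% → £1.7689
Unrounded tax sum = £72.235675 → £72.24

£72.24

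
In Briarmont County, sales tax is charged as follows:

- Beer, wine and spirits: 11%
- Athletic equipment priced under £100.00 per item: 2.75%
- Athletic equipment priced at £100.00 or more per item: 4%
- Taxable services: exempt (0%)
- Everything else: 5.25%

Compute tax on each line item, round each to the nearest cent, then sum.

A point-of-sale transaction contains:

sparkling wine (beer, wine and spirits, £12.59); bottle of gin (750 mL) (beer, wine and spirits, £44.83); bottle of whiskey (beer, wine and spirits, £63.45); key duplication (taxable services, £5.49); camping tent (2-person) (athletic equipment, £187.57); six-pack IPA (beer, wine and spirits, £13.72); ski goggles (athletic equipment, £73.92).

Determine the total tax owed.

Sparkling wine £12.59: beer, wine and spirits → 11% → £1.38
Bottle of gin (750 mL) £44.83: beer, wine and spirits → 11% → £4.93
Bottle of whiskey £63.45: beer, wine and spirits → 11% → £6.98
Key duplication £5.49: taxable services → 0% → £0.00
Camping tent (2-person) £187.57: athletic equipment, £100.00 or more → 4% → £7.50
Six-pack IPA £13.72: beer, wine and spirits → 11% → £1.51
Ski goggles £73.92: athletic equipment, under £100.00 → 2.75% → £2.03
Total tax = £1.38 + £4.93 + £6.98 + £7.50 + £1.51 + £2.03 = £24.33

£24.33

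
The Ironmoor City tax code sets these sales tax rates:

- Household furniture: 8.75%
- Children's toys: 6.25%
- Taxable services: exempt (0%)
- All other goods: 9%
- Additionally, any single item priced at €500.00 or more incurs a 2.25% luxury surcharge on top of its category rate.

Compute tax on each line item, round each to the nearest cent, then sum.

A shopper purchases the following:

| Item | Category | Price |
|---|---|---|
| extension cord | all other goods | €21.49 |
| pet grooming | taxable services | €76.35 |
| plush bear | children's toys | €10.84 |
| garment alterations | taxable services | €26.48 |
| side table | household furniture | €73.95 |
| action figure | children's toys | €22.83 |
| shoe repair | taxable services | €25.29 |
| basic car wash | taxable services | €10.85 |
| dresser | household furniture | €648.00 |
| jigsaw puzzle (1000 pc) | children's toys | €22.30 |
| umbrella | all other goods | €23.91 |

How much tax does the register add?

€85.33

Extension cord €21.49: all other goods → 9% → €1.93
Pet grooming €76.35: taxable services → 0% → €0.00
Plush bear €10.84: children's toys → 6.25% → €0.68
Garment alterations €26.48: taxable services → 0% → €0.00
Side table €73.95: household furniture → 8.75% → €6.47
Action figure €22.83: children's toys → 6.25% → €1.43
Shoe repair €25.29: taxable services → 0% → €0.00
Basic car wash €10.85: taxable services → 0% → €0.00
Dresser €648.00: household furniture → 8.75% + 2.25% surcharge = 11% → €71.28
Jigsaw puzzle (1000 pc) €22.30: children's toys → 6.25% → €1.39
Umbrella €23.91: all other goods → 9% → €2.15
Total tax = €1.93 + €0.68 + €6.47 + €1.43 + €71.28 + €1.39 + €2.15 = €85.33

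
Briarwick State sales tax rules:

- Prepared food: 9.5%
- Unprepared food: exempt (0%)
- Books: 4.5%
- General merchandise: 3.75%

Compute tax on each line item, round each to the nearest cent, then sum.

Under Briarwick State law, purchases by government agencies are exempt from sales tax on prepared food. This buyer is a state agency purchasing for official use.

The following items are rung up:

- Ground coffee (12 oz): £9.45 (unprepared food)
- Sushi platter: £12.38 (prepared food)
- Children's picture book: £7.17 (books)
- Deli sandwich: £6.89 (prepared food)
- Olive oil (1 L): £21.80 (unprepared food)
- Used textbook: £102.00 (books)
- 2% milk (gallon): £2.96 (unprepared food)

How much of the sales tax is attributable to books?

Children's picture book £7.17: books → 4.5% → £0.32
Used textbook £102.00: books → 4.5% → £4.59
Tax on books = £0.32 + £4.59 = £4.91

£4.91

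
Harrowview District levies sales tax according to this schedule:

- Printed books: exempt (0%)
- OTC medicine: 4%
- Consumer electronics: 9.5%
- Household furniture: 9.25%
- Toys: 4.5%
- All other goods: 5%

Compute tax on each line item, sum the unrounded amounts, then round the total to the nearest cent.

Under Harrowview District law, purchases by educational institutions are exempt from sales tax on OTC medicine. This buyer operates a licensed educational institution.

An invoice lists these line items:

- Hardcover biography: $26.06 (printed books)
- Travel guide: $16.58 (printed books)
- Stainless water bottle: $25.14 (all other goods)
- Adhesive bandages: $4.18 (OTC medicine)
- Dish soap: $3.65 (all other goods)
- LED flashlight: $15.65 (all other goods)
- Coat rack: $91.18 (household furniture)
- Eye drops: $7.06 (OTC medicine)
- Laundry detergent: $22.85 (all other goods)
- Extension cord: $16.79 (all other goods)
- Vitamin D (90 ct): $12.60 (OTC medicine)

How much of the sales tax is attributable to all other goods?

Stainless water bottle $25.14: all other goods → 5% → $1.257
Dish soap $3.65: all other goods → 5% → $0.1825
LED flashlight $15.65: all other goods → 5% → $0.7825
Laundry detergent $22.85: all other goods → 5% → $1.1425
Extension cord $16.79: all other goods → 5% → $0.8395
Tax on all other goods: unrounded sum = $4.204 → $4.20

$4.20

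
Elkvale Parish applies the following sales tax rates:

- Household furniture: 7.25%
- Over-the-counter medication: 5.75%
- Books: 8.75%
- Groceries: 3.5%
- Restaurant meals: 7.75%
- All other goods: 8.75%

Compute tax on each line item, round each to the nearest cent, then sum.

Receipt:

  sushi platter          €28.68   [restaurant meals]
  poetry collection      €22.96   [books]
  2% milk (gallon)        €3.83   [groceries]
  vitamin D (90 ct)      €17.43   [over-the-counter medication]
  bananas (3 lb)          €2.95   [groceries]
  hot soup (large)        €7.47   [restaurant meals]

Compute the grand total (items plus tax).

€89.36

Sushi platter €28.68: restaurant meals → 7.75% → €2.22
Poetry collection €22.96: books → 8.75% → €2.01
2% milk (gallon) €3.83: groceries → 3.5% → €0.13
Vitamin D (90 ct) €17.43: over-the-counter medication → 5.75% → €1.00
Bananas (3 lb) €2.95: groceries → 3.5% → €0.10
Hot soup (large) €7.47: restaurant meals → 7.75% → €0.58
Subtotal = €83.32; tax = €6.04; total due = €89.36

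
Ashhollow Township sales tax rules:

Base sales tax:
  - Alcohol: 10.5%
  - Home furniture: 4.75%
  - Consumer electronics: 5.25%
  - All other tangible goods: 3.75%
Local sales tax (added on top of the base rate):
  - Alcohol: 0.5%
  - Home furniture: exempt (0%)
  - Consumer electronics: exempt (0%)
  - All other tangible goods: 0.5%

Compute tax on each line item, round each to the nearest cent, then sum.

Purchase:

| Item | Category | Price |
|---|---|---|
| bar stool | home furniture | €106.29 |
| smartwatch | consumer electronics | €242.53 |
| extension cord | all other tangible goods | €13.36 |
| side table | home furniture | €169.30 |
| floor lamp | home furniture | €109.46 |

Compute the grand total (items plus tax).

€672.53

Bar stool €106.29: home furniture → 4.75% + 0% local = 4.75% → €5.05
Smartwatch €242.53: consumer electronics → 5.25% + 0% local = 5.25% → €12.73
Extension cord €13.36: all other tangible goods → 3.75% + 0.5% local = 4.25% → €0.57
Side table €169.30: home furniture → 4.75% + 0% local = 4.75% → €8.04
Floor lamp €109.46: home furniture → 4.75% + 0% local = 4.75% → €5.20
Subtotal = €640.94; tax = €31.59; total due = €672.53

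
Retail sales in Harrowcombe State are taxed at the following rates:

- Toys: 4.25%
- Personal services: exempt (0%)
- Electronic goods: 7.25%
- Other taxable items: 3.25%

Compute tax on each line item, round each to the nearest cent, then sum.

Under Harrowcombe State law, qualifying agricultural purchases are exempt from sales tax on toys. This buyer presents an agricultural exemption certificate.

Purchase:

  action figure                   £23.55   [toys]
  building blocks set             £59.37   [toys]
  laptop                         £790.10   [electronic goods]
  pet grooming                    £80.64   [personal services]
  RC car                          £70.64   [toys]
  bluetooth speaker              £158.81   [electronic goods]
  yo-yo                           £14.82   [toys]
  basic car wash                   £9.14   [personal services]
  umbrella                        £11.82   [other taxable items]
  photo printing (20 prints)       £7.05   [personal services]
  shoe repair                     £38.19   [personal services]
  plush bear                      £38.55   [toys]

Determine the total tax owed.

£69.17

Action figure £23.55: toys, buyer-exempt → 0% → £0.00
Building blocks set £59.37: toys, buyer-exempt → 0% → £0.00
Laptop £790.10: electronic goods → 7.25% → £57.28
Pet grooming £80.64: personal services → 0% → £0.00
RC car £70.64: toys, buyer-exempt → 0% → £0.00
Bluetooth speaker £158.81: electronic goods → 7.25% → £11.51
Yo-yo £14.82: toys, buyer-exempt → 0% → £0.00
Basic car wash £9.14: personal services → 0% → £0.00
Umbrella £11.82: other taxable items → 3.25% → £0.38
Photo printing (20 prints) £7.05: personal services → 0% → £0.00
Shoe repair £38.19: personal services → 0% → £0.00
Plush bear £38.55: toys, buyer-exempt → 0% → £0.00
Total tax = £57.28 + £11.51 + £0.38 = £69.17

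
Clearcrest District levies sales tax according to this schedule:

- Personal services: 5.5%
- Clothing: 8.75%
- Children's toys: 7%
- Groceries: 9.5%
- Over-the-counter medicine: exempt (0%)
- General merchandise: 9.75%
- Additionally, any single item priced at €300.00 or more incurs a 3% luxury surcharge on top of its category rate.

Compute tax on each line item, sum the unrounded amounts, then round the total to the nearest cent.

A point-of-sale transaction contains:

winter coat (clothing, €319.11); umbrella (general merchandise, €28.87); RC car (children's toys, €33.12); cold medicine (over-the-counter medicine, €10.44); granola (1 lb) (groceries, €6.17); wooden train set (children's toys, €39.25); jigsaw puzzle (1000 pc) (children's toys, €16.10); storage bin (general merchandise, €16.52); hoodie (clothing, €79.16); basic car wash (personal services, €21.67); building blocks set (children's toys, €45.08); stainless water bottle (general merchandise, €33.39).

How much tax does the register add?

Winter coat €319.11: clothing → 8.75% + 3% surcharge = 11.75% → €37.495425
Umbrella €28.87: general merchandise → 9.75% → €2.814825
RC car €33.12: children's toys → 7% → €2.3184
Cold medicine €10.44: over-the-counter medicine → 0% → €0.00
Granola (1 lb) €6.17: groceries → 9.5% → €0.58615
Wooden train set €39.25: children's toys → 7% → €2.7475
Jigsaw puzzle (1000 pc) €16.10: children's toys → 7% → €1.127
Storage bin €16.52: general merchandise → 9.75% → €1.6107
Hoodie €79.16: clothing → 8.75% → €6.9265
Basic car wash €21.67: personal services → 5.5% → €1.19185
Building blocks set €45.08: children's toys → 7% → €3.1556
Stainless water bottle €33.39: general merchandise → 9.75% → €3.255525
Unrounded tax sum = €63.229475 → €63.23

€63.23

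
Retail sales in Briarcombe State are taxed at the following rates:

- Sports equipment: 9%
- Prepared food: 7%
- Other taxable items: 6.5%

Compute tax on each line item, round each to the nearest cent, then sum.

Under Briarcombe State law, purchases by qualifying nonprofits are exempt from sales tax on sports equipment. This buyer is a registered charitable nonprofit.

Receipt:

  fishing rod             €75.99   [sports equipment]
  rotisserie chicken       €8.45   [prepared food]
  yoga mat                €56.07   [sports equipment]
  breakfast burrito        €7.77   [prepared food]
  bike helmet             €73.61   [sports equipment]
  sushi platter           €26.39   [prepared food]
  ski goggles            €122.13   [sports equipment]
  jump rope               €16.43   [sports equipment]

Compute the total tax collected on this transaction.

€2.98

Fishing rod €75.99: sports equipment, buyer-exempt → 0% → €0.00
Rotisserie chicken €8.45: prepared food → 7% → €0.59
Yoga mat €56.07: sports equipment, buyer-exempt → 0% → €0.00
Breakfast burrito €7.77: prepared food → 7% → €0.54
Bike helmet €73.61: sports equipment, buyer-exempt → 0% → €0.00
Sushi platter €26.39: prepared food → 7% → €1.85
Ski goggles €122.13: sports equipment, buyer-exempt → 0% → €0.00
Jump rope €16.43: sports equipment, buyer-exempt → 0% → €0.00
Total tax = €0.59 + €0.54 + €1.85 = €2.98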